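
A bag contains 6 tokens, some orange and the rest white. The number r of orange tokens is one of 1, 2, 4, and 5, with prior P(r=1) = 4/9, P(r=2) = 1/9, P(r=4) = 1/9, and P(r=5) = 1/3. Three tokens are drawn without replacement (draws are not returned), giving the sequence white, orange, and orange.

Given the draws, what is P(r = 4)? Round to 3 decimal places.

For each hypothesis, P(data | H) works out to: P(data | r = 1) = (5/6)(1/5)(0/4) = 0; P(data | r = 2) = (4/6)(2/5)(1/4) = 1/15; P(data | r = 4) = (2/6)(4/5)(3/4) = 1/5; P(data | r = 5) = (1/6)(5/5)(4/4) = 1/6.
The prior-weighted likelihoods are 4/9 · 0 = 0, 1/9 · 1/15 = 1/135, 1/9 · 1/5 = 1/45, 1/3 · 1/6 = 1/18; with total 23/270.
By Bayes' rule, P(r = 4 | data) = (1/45) / (23/270) = 6/23.

0.261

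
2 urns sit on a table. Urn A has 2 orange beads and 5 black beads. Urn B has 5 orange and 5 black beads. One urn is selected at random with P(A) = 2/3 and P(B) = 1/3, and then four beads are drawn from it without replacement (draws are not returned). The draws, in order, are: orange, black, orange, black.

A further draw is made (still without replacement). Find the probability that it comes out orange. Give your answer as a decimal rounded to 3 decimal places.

The likelihood of the observed sequence under each hypothesis: P(data | urn A) = (2/7)(5/6)(1/5)(4/4) = 1/21; P(data | urn B) = (5/10)(5/9)(4/8)(4/7) = 5/63.
The prior-weighted likelihoods are 2/3 · 1/21 = 2/63, 1/3 · 5/63 = 5/189; with total 11/189.
Dividing through by the total gives posterior P(urn A | data) = 6/11, P(urn B | data) = 5/11.
The predictive probability is P(orange next | data) = (0)(6/11) + (1/2)(5/11) = 5/22.

0.227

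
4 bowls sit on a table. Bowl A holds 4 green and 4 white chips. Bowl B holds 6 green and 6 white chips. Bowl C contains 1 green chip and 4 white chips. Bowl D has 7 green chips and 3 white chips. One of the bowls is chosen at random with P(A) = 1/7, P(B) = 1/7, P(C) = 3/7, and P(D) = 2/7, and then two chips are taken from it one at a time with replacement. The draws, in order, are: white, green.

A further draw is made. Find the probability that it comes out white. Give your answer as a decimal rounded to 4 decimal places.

0.5429

The likelihood of the observed sequence under each hypothesis: P(data | bowl A) = (4/8)(4/8) = 1/4; P(data | bowl B) = (6/12)(6/12) = 1/4; P(data | bowl C) = (4/5)(1/5) = 4/25; P(data | bowl D) = (3/10)(7/10) = 21/100.
Weighting by the prior gives 1/7 · 1/4 = 1/28, 1/7 · 1/4 = 1/28, 3/7 · 4/25 = 12/175, 2/7 · 21/100 = 3/50; with total 1/5.
Dividing through by the total gives posterior P(bowl A | data) = 5/28, P(bowl B | data) = 5/28, P(bowl C | data) = 12/35, P(bowl D | data) = 3/10.
So P(white next | data) = Σ P(white next | H) P(H | data) = (1/2)(5/28) + (1/2)(5/28) + (4/5)(12/35) + (3/10)(3/10) = 19/35.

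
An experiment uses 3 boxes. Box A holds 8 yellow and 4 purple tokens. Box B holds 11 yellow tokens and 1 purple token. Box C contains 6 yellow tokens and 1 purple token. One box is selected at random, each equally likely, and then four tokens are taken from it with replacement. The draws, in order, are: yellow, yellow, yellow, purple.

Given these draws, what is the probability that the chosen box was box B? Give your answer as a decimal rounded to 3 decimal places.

Under each hypothesis, the probability of the observed sequence is: P(data | box A) = (8/12)(8/12)(8/12)(4/12) = 0.098765; P(data | box B) = (11/12)(11/12)(11/12)(1/12) = 0.064188; P(data | box C) = (6/7)(6/7)(6/7)(1/7) = 0.089963.
The prior-weighted likelihoods are 1/3 · 0.098765 = 0.032922, 1/3 · 0.064188 = 0.021396, 1/3 · 0.089963 = 0.029988; these sum to 0.084305.
By Bayes' rule, P(box B | data) = (0.021396) / (0.084305) = 0.25379.

0.254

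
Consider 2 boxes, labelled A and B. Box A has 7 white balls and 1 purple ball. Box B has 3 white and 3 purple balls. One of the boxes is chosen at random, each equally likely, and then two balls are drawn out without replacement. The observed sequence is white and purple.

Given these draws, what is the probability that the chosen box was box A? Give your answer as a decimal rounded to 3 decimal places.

The likelihood of the observed sequence under each hypothesis: P(data | box A) = (7/8)(1/7) = 1/8; P(data | box B) = (3/6)(3/5) = 3/10.
The prior-weighted likelihoods are 1/2 · 1/8 = 1/16, 1/2 · 3/10 = 3/20; with total 17/80.
By Bayes' rule, P(box A | data) = (1/16) / (17/80) = 5/17.

0.294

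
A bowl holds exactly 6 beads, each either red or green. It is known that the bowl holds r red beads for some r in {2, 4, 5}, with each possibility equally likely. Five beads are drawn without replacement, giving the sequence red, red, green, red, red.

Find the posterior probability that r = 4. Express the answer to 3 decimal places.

0.286

Under each hypothesis, the probability of the observed sequence is: P(data | r = 2) = (2/6)(1/5)(4/4)(0/3) = 0; P(data | r = 4) = (4/6)(3/5)(2/4)(2/3)(1/2) = 1/15; P(data | r = 5) = (5/6)(4/5)(1/4)(3/3)(2/2) = 1/6.
Multiplying each by its prior: 1/3 · 0 = 0, 1/3 · 1/15 = 1/45, 1/3 · 1/6 = 1/18; with total 7/90.
By Bayes' rule, P(r = 4 | data) = (1/45) / (7/90) = 2/7.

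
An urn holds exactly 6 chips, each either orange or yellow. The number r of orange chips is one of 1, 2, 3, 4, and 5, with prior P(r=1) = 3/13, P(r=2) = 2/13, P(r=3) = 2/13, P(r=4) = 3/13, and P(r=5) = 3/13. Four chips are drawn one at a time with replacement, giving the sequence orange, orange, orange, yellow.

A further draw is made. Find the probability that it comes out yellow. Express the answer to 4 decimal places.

0.3267

The likelihood of the observed sequence under each hypothesis: P(data | r = 1) = (1/6)(1/6)(1/6)(5/6) = 0.003858; P(data | r = 2) = (2/6)(2/6)(2/6)(4/6) = 0.024691; P(data | r = 3) = (3/6)(3/6)(3/6)(3/6) = 0.0625; P(data | r = 4) = (4/6)(4/6)(4/6)(2/6) = 0.098765; P(data | r = 5) = (5/6)(5/6)(5/6)(1/6) = 0.096451.
Weighting by the prior gives 3/13 · 0.003858 = 0.00089031, 2/13 · 0.024691 = 0.0037987, 2/13 · 0.0625 = 0.0096154, 3/13 · 0.098765 = 0.022792, 3/13 · 0.096451 = 0.022258; with total 0.059354.
Dividing through by the total gives posterior P(r = 1 | data) = 0.015, P(r = 2 | data) = 0.064, P(r = 3 | data) = 0.162, P(r = 4 | data) = 0.384, P(r = 5 | data) = 0.375.
Averaging over the posterior, P(yellow next | data) = (5/6)(0.015) + (2/3)(0.064) + (1/2)(0.162) + (1/3)(0.384) + (1/6)(0.375) = 0.32667.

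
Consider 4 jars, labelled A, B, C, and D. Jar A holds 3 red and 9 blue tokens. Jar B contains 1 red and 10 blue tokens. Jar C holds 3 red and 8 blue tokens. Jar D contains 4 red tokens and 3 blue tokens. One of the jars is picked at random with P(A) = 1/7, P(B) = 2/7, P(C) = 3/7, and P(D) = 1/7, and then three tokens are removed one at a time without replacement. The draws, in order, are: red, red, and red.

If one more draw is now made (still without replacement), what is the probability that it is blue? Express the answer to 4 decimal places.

0.7915

For each hypothesis, P(data | H) works out to: P(data | jar A) = (3/12)(2/11)(1/10) = 0.0045455; P(data | jar B) = (1/11)(0/10) = 0; P(data | jar C) = (3/11)(2/10)(1/9) = 0.0060606; P(data | jar D) = (4/7)(3/6)(2/5) = 0.11429.
Multiplying each by its prior: 1/7 · 0.0045455 = 0.00064935, 2/7 · 0 = 0, 3/7 · 0.0060606 = 0.0025974, 1/7 · 0.11429 = 0.016327; with total 0.019573.
Dividing through by the total gives posterior P(jar A | data) = 0.033175, P(jar B | data) = 0, P(jar C | data) = 0.1327, P(jar D | data) = 0.83412.
So P(blue next | data) = Σ P(blue next | H) P(H | data) = (1)(0.033175) + (1)(0.1327) + (3/4)(0.83412) = 0.79147.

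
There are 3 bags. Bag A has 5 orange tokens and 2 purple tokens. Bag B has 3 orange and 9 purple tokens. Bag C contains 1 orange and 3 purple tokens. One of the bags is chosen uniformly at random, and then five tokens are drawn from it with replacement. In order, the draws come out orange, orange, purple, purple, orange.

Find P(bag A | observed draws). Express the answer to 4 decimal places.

Compute the likelihood of the observed sequence for each case: P(data | bag A) = (5/7)(5/7)(2/7)(2/7)(5/7) = 0.02975; P(data | bag B) = (3/12)(3/12)(9/12)(9/12)(3/12) = 0.0087891; P(data | bag C) = (1/4)(1/4)(3/4)(3/4)(1/4) = 0.0087891.
Weighting by the prior gives 1/3 · 0.02975 = 0.0099165, 1/3 · 0.0087891 = 0.0029297, 1/3 · 0.0087891 = 0.0029297; with total 0.015776.
By Bayes' rule, P(bag A | data) = (0.0099165) / (0.015776) = 0.62859.

0.6286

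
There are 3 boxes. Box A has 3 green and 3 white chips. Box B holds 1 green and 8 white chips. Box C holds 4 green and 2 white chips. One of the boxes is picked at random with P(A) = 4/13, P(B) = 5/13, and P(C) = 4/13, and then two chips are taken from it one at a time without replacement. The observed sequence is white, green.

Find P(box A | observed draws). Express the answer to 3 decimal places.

The likelihood of the observed sequence under each hypothesis: P(data | box A) = (3/6)(3/5) = 3/10; P(data | box B) = (8/9)(1/8) = 1/9; P(data | box C) = (2/6)(4/5) = 4/15.
Weighting by the prior gives 4/13 · 3/10 = 6/65, 5/13 · 1/9 = 5/117, 4/13 · 4/15 = 16/195; with total 127/585.
By Bayes' rule, P(box A | data) = (6/65) / (127/585) = 54/127.

0.425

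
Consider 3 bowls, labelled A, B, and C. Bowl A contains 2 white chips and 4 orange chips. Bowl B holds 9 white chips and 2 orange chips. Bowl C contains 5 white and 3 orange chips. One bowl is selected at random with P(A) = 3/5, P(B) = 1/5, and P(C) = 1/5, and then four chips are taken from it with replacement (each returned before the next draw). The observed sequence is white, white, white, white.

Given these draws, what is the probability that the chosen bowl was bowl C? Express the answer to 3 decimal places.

0.239

The likelihood of the observed sequence under each hypothesis: P(data | bowl A) = (2/6)(2/6)(2/6)(2/6) = 0.012346; P(data | bowl B) = (9/11)(9/11)(9/11)(9/11) = 0.44813; P(data | bowl C) = (5/8)(5/8)(5/8)(5/8) = 0.15259.
The prior-weighted likelihoods are 3/5 · 0.012346 = 0.0074074, 1/5 · 0.44813 = 0.089625, 1/5 · 0.15259 = 0.030518; these sum to 0.12755.
Hence P(bowl C | data) = (0.030518) / (0.12755) = 0.23926.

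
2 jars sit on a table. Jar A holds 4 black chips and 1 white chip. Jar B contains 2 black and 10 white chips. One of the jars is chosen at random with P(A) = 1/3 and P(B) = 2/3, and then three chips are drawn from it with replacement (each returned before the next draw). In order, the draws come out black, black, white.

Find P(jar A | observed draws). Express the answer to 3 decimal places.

0.734

The likelihood of the observed sequence under each hypothesis: P(data | jar A) = (4/5)(4/5)(1/5) = 0.128; P(data | jar B) = (2/12)(2/12)(10/12) = 0.023148.
Weighting by the prior gives 1/3 · 0.128 = 0.042667, 2/3 · 0.023148 = 0.015432; summing to 0.058099.
Hence P(jar A | data) = (0.042667) / (0.058099) = 0.73438.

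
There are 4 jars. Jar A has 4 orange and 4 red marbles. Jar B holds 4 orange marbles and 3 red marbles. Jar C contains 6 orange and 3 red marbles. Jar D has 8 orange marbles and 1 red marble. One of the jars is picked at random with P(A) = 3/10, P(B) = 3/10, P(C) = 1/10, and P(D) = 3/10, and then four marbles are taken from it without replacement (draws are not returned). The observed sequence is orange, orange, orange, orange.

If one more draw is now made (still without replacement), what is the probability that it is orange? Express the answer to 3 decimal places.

For each hypothesis, P(data | H) works out to: P(data | jar A) = (4/8)(3/7)(2/6)(1/5) = 1/70; P(data | jar B) = (4/7)(3/6)(2/5)(1/4) = 1/35; P(data | jar C) = (6/9)(5/8)(4/7)(3/6) = 5/42; P(data | jar D) = (8/9)(7/8)(6/7)(5/6) = 5/9.
The prior-weighted likelihoods are 3/10 · 1/70 = 3/700, 3/10 · 1/35 = 3/350, 1/10 · 5/42 = 1/84, 3/10 · 5/9 = 1/6; summing to 67/350.
Dividing through by the total gives posterior P(jar A | data) = 3/134, P(jar B | data) = 3/67, P(jar C | data) = 25/402, P(jar D | data) = 175/201.
The predictive probability is P(orange next | data) = (0)(3/134) + (0)(3/67) + (2/5)(25/402) + (4/5)(175/201) = 145/201.

0.721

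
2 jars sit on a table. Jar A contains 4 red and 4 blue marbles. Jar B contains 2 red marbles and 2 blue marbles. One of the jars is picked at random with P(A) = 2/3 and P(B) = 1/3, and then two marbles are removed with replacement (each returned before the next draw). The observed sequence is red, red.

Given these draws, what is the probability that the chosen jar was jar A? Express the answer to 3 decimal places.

0.667

Compute the likelihood of the observed sequence for each case: P(data | jar A) = (4/8)(4/8) = 1/4; P(data | jar B) = (2/4)(2/4) = 1/4.
Multiplying each by its prior: 2/3 · 1/4 = 1/6, 1/3 · 1/4 = 1/12; these sum to 1/4.
So P(jar A | data) = (1/6) / (1/4) = 2/3.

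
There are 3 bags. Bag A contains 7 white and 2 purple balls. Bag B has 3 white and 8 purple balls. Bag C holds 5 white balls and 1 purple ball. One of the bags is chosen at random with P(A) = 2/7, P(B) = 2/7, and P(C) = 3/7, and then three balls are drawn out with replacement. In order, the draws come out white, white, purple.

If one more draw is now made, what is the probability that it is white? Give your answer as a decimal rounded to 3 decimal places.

Under each hypothesis, the probability of the observed sequence is: P(data | bag A) = (7/9)(7/9)(2/9) = 0.13443; P(data | bag B) = (3/11)(3/11)(8/11) = 0.054095; P(data | bag C) = (5/6)(5/6)(1/6) = 0.11574.
Weighting by the prior gives 2/7 · 0.13443 = 0.038409, 2/7 · 0.054095 = 0.015456, 3/7 · 0.11574 = 0.049603; these sum to 0.10347.
Dividing through by the total gives posterior P(bag A | data) = 0.37122, P(bag B | data) = 0.14938, P(bag C | data) = 0.47941.
So P(white next | data) = Σ P(white next | H) P(H | data) = (7/9)(0.37122) + (3/11)(0.14938) + (5/6)(0.47941) = 0.72897.

0.729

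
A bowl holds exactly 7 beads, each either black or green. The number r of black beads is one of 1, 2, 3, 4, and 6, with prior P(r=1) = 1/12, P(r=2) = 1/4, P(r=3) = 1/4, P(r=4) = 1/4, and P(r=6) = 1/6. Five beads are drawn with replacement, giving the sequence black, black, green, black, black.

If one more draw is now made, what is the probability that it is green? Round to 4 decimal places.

Under each hypothesis, the probability of the observed sequence is: P(data | r = 1) = (1/7)(1/7)(6/7)(1/7)(1/7) = 0.00035699; P(data | r = 2) = (2/7)(2/7)(5/7)(2/7)(2/7) = 0.0047599; P(data | r = 3) = (3/7)(3/7)(4/7)(3/7)(3/7) = 0.019278; P(data | r = 4) = (4/7)(4/7)(3/7)(4/7)(4/7) = 0.045695; P(data | r = 6) = (6/7)(6/7)(1/7)(6/7)(6/7) = 0.077111.
Weighting by the prior gives 1/12 · 0.00035699 = 2.975e-05, 1/4 · 0.0047599 = 0.00119, 1/4 · 0.019278 = 0.0048194, 1/4 · 0.045695 = 0.011424, 1/6 · 0.077111 = 0.012852; summing to 0.030315.
The posterior is then P(r = 1 | data) = 0.00098135, P(r = 2 | data) = 0.039254, P(r = 3 | data) = 0.15898, P(r = 4 | data) = 0.37684, P(r = 6 | data) = 0.42395.
So P(green next | data) = Σ P(green next | H) P(H | data) = (6/7)(0.00098135) + (5/7)(0.039254) + (4/7)(0.15898) + (3/7)(0.37684) + (1/7)(0.42395) = 0.34179.

0.3418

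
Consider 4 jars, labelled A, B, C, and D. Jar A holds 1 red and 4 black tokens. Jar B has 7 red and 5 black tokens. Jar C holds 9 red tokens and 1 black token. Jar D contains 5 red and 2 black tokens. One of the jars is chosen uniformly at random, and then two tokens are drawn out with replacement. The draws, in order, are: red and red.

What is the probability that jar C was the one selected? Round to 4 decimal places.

The likelihood of the observed sequence under each hypothesis: P(data | jar A) = (1/5)(1/5) = 0.04; P(data | jar B) = (7/12)(7/12) = 0.34028; P(data | jar C) = (9/10)(9/10) = 0.81; P(data | jar D) = (5/7)(5/7) = 0.5102.
Multiplying each by its prior: 1/4 · 0.04 = 0.01, 1/4 · 0.34028 = 0.085069, 1/4 · 0.81 = 0.2025, 1/4 · 0.5102 = 0.12755; summing to 0.42512.
So P(jar C | data) = (0.2025) / (0.42512) = 0.47634.

0.4763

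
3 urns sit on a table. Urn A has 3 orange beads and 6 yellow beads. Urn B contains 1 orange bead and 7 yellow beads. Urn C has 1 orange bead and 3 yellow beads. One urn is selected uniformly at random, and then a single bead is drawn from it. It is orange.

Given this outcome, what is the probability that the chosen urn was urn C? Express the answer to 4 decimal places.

0.3529

The likelihood of this draw under each hypothesis: P(data | urn A) = (3/9) = 1/3; P(data | urn B) = (1/8) = 1/8; P(data | urn C) = (1/4) = 1/4.
Weighting by the prior gives 1/3 · 1/3 = 1/9, 1/3 · 1/8 = 1/24, 1/3 · 1/4 = 1/12; with total 17/72.
So P(urn C | data) = (1/12) / (17/72) = 6/17.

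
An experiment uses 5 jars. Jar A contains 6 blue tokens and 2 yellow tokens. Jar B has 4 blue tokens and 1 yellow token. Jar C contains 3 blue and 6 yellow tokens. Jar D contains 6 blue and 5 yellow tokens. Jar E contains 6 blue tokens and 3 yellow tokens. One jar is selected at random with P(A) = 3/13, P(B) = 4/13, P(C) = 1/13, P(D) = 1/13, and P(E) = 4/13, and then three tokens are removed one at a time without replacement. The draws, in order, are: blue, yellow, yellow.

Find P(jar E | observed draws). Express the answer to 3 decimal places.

0.413

The likelihood of the observed sequence under each hypothesis: P(data | jar A) = (6/8)(2/7)(1/6) = 0.035714; P(data | jar B) = (4/5)(1/4)(0/3) = 0; P(data | jar C) = (3/9)(6/8)(5/7) = 0.17857; P(data | jar D) = (6/11)(5/10)(4/9) = 0.12121; P(data | jar E) = (6/9)(3/8)(2/7) = 0.071429.
The prior-weighted likelihoods are 3/13 · 0.035714 = 0.0082418, 4/13 · 0 = 0, 1/13 · 0.17857 = 0.013736, 1/13 · 0.12121 = 0.009324, 4/13 · 0.071429 = 0.021978; summing to 0.05328.
Therefore the posterior P(jar E | data) = (0.021978) / (0.05328) = 0.4125.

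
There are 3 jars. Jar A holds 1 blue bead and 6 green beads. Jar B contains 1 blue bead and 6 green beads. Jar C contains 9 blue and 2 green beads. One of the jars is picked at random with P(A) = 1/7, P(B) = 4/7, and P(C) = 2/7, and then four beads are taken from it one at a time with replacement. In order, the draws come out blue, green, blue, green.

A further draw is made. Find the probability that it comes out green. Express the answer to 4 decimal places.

0.6065

For each hypothesis, P(data | H) works out to: P(data | jar A) = (1/7)(6/7)(1/7)(6/7) = 0.014994; P(data | jar B) = (1/7)(6/7)(1/7)(6/7) = 0.014994; P(data | jar C) = (9/11)(2/11)(9/11)(2/11) = 0.02213.
Weighting by the prior gives 1/7 · 0.014994 = 0.002142, 4/7 · 0.014994 = 0.0085679, 2/7 · 0.02213 = 0.0063228; these sum to 0.017033.
Normalising, the posterior is P(jar A | data) = 0.12576, P(jar B | data) = 0.50303, P(jar C | data) = 0.37122.
The predictive probability is P(green next | data) = (6/7)(0.12576) + (6/7)(0.50303) + (2/11)(0.37122) = 0.60645.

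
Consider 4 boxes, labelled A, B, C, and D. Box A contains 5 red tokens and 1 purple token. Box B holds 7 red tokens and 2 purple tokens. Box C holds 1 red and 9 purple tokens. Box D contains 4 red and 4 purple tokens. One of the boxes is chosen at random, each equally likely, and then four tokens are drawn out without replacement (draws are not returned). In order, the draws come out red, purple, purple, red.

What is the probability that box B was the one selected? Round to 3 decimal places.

0.245

Compute the likelihood of the observed sequence for each case: P(data | box A) = (5/6)(1/5)(0/4) = 0; P(data | box B) = (7/9)(2/8)(1/7)(6/6) = 0.027778; P(data | box C) = (1/10)(9/9)(8/8)(0/7) = 0; P(data | box D) = (4/8)(4/7)(3/6)(3/5) = 0.085714.
Multiplying each by its prior: 1/4 · 0 = 0, 1/4 · 0.027778 = 0.0069444, 1/4 · 0 = 0, 1/4 · 0.085714 = 0.021429; these sum to 0.028373.
Therefore the posterior P(box B | data) = (0.0069444) / (0.028373) = 0.24476.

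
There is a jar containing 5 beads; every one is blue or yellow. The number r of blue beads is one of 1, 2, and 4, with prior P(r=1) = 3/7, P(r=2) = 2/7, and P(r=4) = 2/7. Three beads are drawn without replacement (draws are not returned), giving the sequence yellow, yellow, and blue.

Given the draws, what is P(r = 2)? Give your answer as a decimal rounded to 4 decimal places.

0.4000

For each hypothesis, P(data | H) works out to: P(data | r = 1) = (4/5)(3/4)(1/3) = 1/5; P(data | r = 2) = (3/5)(2/4)(2/3) = 1/5; P(data | r = 4) = (1/5)(0/4) = 0.
Multiplying each by its prior: 3/7 · 1/5 = 3/35, 2/7 · 1/5 = 2/35, 2/7 · 0 = 0; summing to 1/7.
Hence P(r = 2 | data) = (2/35) / (1/7) = 2/5.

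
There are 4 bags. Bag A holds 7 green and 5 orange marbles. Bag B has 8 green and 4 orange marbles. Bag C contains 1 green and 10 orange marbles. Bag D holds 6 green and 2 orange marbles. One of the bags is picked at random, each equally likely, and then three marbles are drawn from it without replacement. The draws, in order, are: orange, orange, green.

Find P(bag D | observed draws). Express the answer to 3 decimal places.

Under each hypothesis, the probability of the observed sequence is: P(data | bag A) = (5/12)(4/11)(7/10) = 0.10606; P(data | bag B) = (4/12)(3/11)(8/10) = 0.072727; P(data | bag C) = (10/11)(9/10)(1/9) = 0.090909; P(data | bag D) = (2/8)(1/7)(6/6) = 0.035714.
Multiplying each by its prior: 1/4 · 0.10606 = 0.026515, 1/4 · 0.072727 = 0.018182, 1/4 · 0.090909 = 0.022727, 1/4 · 0.035714 = 0.0089286; these sum to 0.076353.
By Bayes' rule, P(bag D | data) = (0.0089286) / (0.076353) = 0.11694.

0.117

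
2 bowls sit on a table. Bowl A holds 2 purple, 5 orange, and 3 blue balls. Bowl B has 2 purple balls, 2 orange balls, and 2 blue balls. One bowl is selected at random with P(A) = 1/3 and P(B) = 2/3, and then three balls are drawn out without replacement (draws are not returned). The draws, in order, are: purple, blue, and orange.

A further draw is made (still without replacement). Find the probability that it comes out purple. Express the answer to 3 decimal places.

For each hypothesis, P(data | H) works out to: P(data | bowl A) = (2/10)(3/9)(5/8) = 1/24; P(data | bowl B) = (2/6)(2/5)(2/4) = 1/15.
The prior-weighted likelihoods are 1/3 · 1/24 = 1/72, 2/3 · 1/15 = 2/45; with total 7/120.
The posterior is then P(bowl A | data) = 5/21, P(bowl B | data) = 16/21.
Averaging over the posterior, P(purple next | data) = (1/7)(5/21) + (1/3)(16/21) = 127/441.

0.288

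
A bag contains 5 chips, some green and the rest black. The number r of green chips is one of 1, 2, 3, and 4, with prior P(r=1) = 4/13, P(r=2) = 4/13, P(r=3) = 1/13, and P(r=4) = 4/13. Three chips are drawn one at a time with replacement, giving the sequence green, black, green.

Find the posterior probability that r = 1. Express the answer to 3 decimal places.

0.110

Under each hypothesis, the probability of the observed sequence is: P(data | r = 1) = (1/5)(4/5)(1/5) = 0.032; P(data | r = 2) = (2/5)(3/5)(2/5) = 0.096; P(data | r = 3) = (3/5)(2/5)(3/5) = 0.144; P(data | r = 4) = (4/5)(1/5)(4/5) = 0.128.
The prior-weighted likelihoods are 4/13 · 0.032 = 0.0098462, 4/13 · 0.096 = 0.029538, 1/13 · 0.144 = 0.011077, 4/13 · 0.128 = 0.039385; with total 0.089846.
Therefore the posterior P(r = 1 | data) = (0.0098462) / (0.089846) = 0.10959.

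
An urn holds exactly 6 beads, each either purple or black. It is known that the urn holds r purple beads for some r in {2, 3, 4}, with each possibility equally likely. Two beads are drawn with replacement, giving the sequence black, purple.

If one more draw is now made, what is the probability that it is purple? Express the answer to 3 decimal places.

0.500

The likelihood of the observed sequence under each hypothesis: P(data | r = 2) = (4/6)(2/6) = 2/9; P(data | r = 3) = (3/6)(3/6) = 1/4; P(data | r = 4) = (2/6)(4/6) = 2/9.
Multiplying each by its prior: 1/3 · 2/9 = 2/27, 1/3 · 1/4 = 1/12, 1/3 · 2/9 = 2/27; these sum to 25/108.
Normalising, the posterior is P(r = 2 | data) = 8/25, P(r = 3 | data) = 9/25, P(r = 4 | data) = 8/25.
So P(purple next | data) = Σ P(purple next | H) P(H | data) = (1/3)(8/25) + (1/2)(9/25) + (2/3)(8/25) = 1/2.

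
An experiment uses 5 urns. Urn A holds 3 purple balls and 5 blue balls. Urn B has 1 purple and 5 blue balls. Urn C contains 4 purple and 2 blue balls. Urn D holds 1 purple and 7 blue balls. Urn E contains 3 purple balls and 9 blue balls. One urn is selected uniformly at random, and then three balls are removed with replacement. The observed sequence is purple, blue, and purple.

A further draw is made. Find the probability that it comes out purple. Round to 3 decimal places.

0.466

Under each hypothesis, the probability of the observed sequence is: P(data | urn A) = (3/8)(5/8)(3/8) = 0.087891; P(data | urn B) = (1/6)(5/6)(1/6) = 0.023148; P(data | urn C) = (4/6)(2/6)(4/6) = 0.14815; P(data | urn D) = (1/8)(7/8)(1/8) = 0.013672; P(data | urn E) = (3/12)(9/12)(3/12) = 0.046875.
Weighting by the prior gives 1/5 · 0.087891 = 0.017578, 1/5 · 0.023148 = 0.0046296, 1/5 · 0.14815 = 0.02963, 1/5 · 0.013672 = 0.0027344, 1/5 · 0.046875 = 0.009375; summing to 0.063947.
The posterior is then P(urn A | data) = 0.27489, P(urn B | data) = 0.072398, P(urn C | data) = 0.46335, P(urn D | data) = 0.04276, P(urn E | data) = 0.14661.
Averaging over the posterior, P(purple next | data) = (3/8)(0.27489) + (1/6)(0.072398) + (2/3)(0.46335) + (1/8)(0.04276) + (1/4)(0.14661) = 0.46604.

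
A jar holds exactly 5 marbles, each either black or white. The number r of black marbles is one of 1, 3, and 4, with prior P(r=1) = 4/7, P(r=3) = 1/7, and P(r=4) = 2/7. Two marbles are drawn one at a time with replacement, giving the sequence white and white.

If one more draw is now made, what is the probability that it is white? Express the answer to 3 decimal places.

0.760

Compute the likelihood of the observed sequence for each case: P(data | r = 1) = (4/5)(4/5) = 16/25; P(data | r = 3) = (2/5)(2/5) = 4/25; P(data | r = 4) = (1/5)(1/5) = 1/25.
Weighting by the prior gives 4/7 · 16/25 = 64/175, 1/7 · 4/25 = 4/175, 2/7 · 1/25 = 2/175; with total 2/5.
Dividing through by the total gives posterior P(r = 1 | data) = 32/35, P(r = 3 | data) = 2/35, P(r = 4 | data) = 1/35.
So P(white next | data) = Σ P(white next | H) P(H | data) = (4/5)(32/35) + (2/5)(2/35) + (1/5)(1/35) = 19/25.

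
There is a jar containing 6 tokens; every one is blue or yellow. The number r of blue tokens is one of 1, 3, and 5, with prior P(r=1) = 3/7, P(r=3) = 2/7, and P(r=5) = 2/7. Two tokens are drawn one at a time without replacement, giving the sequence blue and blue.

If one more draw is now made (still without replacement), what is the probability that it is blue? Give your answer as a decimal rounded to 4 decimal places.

For each hypothesis, P(data | H) works out to: P(data | r = 1) = (1/6)(0/5) = 0; P(data | r = 3) = (3/6)(2/5) = 1/5; P(data | r = 5) = (5/6)(4/5) = 2/3.
Weighting by the prior gives 3/7 · 0 = 0, 2/7 · 1/5 = 2/35, 2/7 · 2/3 = 4/21; with total 26/105.
Dividing through by the total gives posterior P(r = 1 | data) = 0, P(r = 3 | data) = 3/13, P(r = 5 | data) = 10/13.
So P(blue next | data) = Σ P(blue next | H) P(H | data) = (1/4)(3/13) + (3/4)(10/13) = 33/52.

0.6346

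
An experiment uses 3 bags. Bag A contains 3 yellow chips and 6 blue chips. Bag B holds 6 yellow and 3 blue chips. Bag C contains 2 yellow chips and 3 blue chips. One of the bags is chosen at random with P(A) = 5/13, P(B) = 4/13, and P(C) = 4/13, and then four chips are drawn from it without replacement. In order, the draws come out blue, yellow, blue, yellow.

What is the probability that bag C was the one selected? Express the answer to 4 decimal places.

0.4275

For each hypothesis, P(data | H) works out to: P(data | bag A) = (6/9)(3/8)(5/7)(2/6) = 0.059524; P(data | bag B) = (3/9)(6/8)(2/7)(5/6) = 0.059524; P(data | bag C) = (3/5)(2/4)(2/3)(1/2) = 0.1.
Weighting by the prior gives 5/13 · 0.059524 = 0.022894, 4/13 · 0.059524 = 0.018315, 4/13 · 0.1 = 0.030769; summing to 0.071978.
Hence P(bag C | data) = (0.030769) / (0.071978) = 0.42748.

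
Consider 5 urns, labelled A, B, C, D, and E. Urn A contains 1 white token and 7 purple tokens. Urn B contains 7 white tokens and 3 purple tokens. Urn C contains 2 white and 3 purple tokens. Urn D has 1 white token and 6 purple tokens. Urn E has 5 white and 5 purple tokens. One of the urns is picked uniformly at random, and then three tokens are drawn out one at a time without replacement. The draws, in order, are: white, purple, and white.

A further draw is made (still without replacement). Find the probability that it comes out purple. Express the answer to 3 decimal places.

0.554

For each hypothesis, P(data | H) works out to: P(data | urn A) = (1/8)(7/7)(0/6) = 0; P(data | urn B) = (7/10)(3/9)(6/8) = 0.175; P(data | urn C) = (2/5)(3/4)(1/3) = 0.1; P(data | urn D) = (1/7)(6/6)(0/5) = 0; P(data | urn E) = (5/10)(5/9)(4/8) = 0.13889.
Multiplying each by its prior: 1/5 · 0 = 0, 1/5 · 0.175 = 0.035, 1/5 · 0.1 = 0.02, 1/5 · 0 = 0, 1/5 · 0.13889 = 0.027778; summing to 0.082778.
Normalising, the posterior is P(urn A | data) = 0, P(urn B | data) = 0.42282, P(urn C | data) = 0.24161, P(urn D | data) = 0, P(urn E | data) = 0.33557.
So P(purple next | data) = Σ P(purple next | H) P(H | data) = (2/7)(0.42282) + (1)(0.24161) + (4/7)(0.33557) = 0.55417.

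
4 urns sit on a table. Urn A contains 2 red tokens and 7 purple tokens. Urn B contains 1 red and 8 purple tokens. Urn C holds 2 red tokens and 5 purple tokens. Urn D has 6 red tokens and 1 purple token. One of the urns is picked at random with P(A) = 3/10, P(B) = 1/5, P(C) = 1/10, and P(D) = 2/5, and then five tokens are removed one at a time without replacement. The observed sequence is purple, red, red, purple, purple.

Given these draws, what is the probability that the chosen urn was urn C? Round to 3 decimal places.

0.364

Under each hypothesis, the probability of the observed sequence is: P(data | urn A) = (7/9)(2/8)(1/7)(6/6)(5/5) = 1/36; P(data | urn B) = (8/9)(1/8)(0/7) = 0; P(data | urn C) = (5/7)(2/6)(1/5)(4/4)(3/3) = 1/21; P(data | urn D) = (1/7)(6/6)(5/5)(0/4) = 0.
Weighting by the prior gives 3/10 · 1/36 = 1/120, 1/5 · 0 = 0, 1/10 · 1/21 = 1/210, 2/5 · 0 = 0; summing to 11/840.
Therefore the posterior P(urn C | data) = (1/210) / (11/840) = 4/11.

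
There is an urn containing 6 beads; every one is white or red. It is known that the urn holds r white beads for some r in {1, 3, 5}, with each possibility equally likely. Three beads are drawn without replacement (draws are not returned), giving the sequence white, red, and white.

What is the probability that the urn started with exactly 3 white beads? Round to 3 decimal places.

0.474

Under each hypothesis, the probability of the observed sequence is: P(data | r = 1) = (1/6)(5/5)(0/4) = 0; P(data | r = 3) = (3/6)(3/5)(2/4) = 3/20; P(data | r = 5) = (5/6)(1/5)(4/4) = 1/6.
The prior-weighted likelihoods are 1/3 · 0 = 0, 1/3 · 3/20 = 1/20, 1/3 · 1/6 = 1/18; these sum to 19/180.
So P(r = 3 | data) = (1/20) / (19/180) = 9/19.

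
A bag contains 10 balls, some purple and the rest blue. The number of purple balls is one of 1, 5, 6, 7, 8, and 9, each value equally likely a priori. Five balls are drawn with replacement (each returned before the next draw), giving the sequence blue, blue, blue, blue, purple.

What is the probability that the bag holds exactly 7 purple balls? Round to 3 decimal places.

Under each hypothesis, the probability of the observed sequence is: P(data | r = 1) = (9/10)(9/10)(9/10)(9/10)(1/10) = 0.06561; P(data | r = 5) = (5/10)(5/10)(5/10)(5/10)(5/10) = 0.03125; P(data | r = 6) = (4/10)(4/10)(4/10)(4/10)(6/10) = 0.01536; P(data | r = 7) = (3/10)(3/10)(3/10)(3/10)(7/10) = 0.00567; P(data | r = 8) = (2/10)(2/10)(2/10)(2/10)(8/10) = 0.00128; P(data | r = 9) = (1/10)(1/10)(1/10)(1/10)(9/10) = 9e-05.
The prior-weighted likelihoods are 1/6 · 0.06561 = 0.010935, 1/6 · 0.03125 = 0.0052083, 1/6 · 0.01536 = 0.00256, 1/6 · 0.00567 = 0.000945, 1/6 · 0.00128 = 0.00021333, 1/6 · 9e-05 = 1.5e-05; these sum to 0.019877.
Therefore the posterior P(r = 7 | data) = (0.000945) / (0.019877) = 0.047543.

0.048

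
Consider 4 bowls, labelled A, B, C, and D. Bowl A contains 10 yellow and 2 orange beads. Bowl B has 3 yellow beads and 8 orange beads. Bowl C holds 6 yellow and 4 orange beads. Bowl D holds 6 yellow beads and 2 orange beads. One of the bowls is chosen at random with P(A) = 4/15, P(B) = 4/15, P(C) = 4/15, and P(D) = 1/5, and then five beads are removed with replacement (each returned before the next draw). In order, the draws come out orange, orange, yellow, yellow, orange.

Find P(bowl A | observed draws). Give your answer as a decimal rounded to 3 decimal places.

Compute the likelihood of the observed sequence for each case: P(data | bowl A) = (2/12)(2/12)(10/12)(10/12)(2/12) = 0.003215; P(data | bowl B) = (8/11)(8/11)(3/11)(3/11)(8/11) = 0.028612; P(data | bowl C) = (4/10)(4/10)(6/10)(6/10)(4/10) = 0.02304; P(data | bowl D) = (2/8)(2/8)(6/8)(6/8)(2/8) = 0.0087891.
Weighting by the prior gives 4/15 · 0.003215 = 0.00085734, 4/15 · 0.028612 = 0.0076299, 4/15 · 0.02304 = 0.006144, 1/5 · 0.0087891 = 0.0017578; these sum to 0.016389.
By Bayes' rule, P(bowl A | data) = (0.00085734) / (0.016389) = 0.052312.

0.052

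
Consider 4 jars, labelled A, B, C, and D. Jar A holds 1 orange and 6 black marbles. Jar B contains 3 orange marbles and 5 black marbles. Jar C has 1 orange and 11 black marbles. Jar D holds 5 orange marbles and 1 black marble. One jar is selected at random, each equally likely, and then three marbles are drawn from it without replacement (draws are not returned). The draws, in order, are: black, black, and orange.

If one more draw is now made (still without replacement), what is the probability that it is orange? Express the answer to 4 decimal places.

Under each hypothesis, the probability of the observed sequence is: P(data | jar A) = (6/7)(5/6)(1/5) = 1/7; P(data | jar B) = (5/8)(4/7)(3/6) = 5/28; P(data | jar C) = (11/12)(10/11)(1/10) = 1/12; P(data | jar D) = (1/6)(0/5) = 0.
Weighting by the prior gives 1/4 · 1/7 = 1/28, 1/4 · 5/28 = 5/112, 1/4 · 1/12 = 1/48, 1/4 · 0 = 0; with total 17/168.
Dividing through by the total gives posterior P(jar A | data) = 6/17, P(jar B | data) = 15/34, P(jar C | data) = 7/34, P(jar D | data) = 0.
The predictive probability is P(orange next | data) = (0)(6/17) + (2/5)(15/34) + (0)(7/34) = 3/17.

0.1765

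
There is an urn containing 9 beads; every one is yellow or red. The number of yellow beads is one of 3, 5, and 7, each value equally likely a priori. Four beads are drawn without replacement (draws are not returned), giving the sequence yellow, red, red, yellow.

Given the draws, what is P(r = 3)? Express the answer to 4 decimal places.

0.3571

For each hypothesis, P(data | H) works out to: P(data | r = 3) = (3/9)(6/8)(5/7)(2/6) = 5/84; P(data | r = 5) = (5/9)(4/8)(3/7)(4/6) = 5/63; P(data | r = 7) = (7/9)(2/8)(1/7)(6/6) = 1/36.
Multiplying each by its prior: 1/3 · 5/84 = 5/252, 1/3 · 5/63 = 5/189, 1/3 · 1/36 = 1/108; these sum to 1/18.
Therefore the posterior P(r = 3 | data) = (5/252) / (1/18) = 5/14.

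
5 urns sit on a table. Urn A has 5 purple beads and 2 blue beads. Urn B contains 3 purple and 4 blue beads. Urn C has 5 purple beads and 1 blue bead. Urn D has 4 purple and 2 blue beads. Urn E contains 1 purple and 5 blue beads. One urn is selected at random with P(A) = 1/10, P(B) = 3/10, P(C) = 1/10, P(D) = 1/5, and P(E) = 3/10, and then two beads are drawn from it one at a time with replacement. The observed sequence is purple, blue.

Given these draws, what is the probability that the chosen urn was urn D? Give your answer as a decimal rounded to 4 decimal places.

Under each hypothesis, the probability of the observed sequence is: P(data | urn A) = (5/7)(2/7) = 10/49; P(data | urn B) = (3/7)(4/7) = 12/49; P(data | urn C) = (5/6)(1/6) = 5/36; P(data | urn D) = (4/6)(2/6) = 2/9; P(data | urn E) = (1/6)(5/6) = 5/36.
Multiplying each by its prior: 1/10 · 10/49 = 1/49, 3/10 · 12/49 = 18/245, 1/10 · 5/36 = 1/72, 1/5 · 2/9 = 2/45, 3/10 · 5/36 = 1/24; with total 19/98.
By Bayes' rule, P(urn D | data) = (2/45) / (19/98) = 196/855.

0.2292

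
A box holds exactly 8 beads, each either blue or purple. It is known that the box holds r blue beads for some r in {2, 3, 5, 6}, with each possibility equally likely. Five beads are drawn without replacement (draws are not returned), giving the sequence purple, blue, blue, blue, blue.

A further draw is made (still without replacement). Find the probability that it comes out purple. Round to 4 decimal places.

0.4444

The likelihood of the observed sequence under each hypothesis: P(data | r = 2) = (6/8)(2/7)(1/6)(0/5) = 0; P(data | r = 3) = (5/8)(3/7)(2/6)(1/5)(0/4) = 0; P(data | r = 5) = (3/8)(5/7)(4/6)(3/5)(2/4) = 3/56; P(data | r = 6) = (2/8)(6/7)(5/6)(4/5)(3/4) = 3/28.
Weighting by the prior gives 1/4 · 0 = 0, 1/4 · 0 = 0, 1/4 · 3/56 = 3/224, 1/4 · 3/28 = 3/112; with total 9/224.
Normalising, the posterior is P(r = 2 | data) = 0, P(r = 3 | data) = 0, P(r = 5 | data) = 1/3, P(r = 6 | data) = 2/3.
So P(purple next | data) = Σ P(purple next | H) P(H | data) = (2/3)(1/3) + (1/3)(2/3) = 4/9.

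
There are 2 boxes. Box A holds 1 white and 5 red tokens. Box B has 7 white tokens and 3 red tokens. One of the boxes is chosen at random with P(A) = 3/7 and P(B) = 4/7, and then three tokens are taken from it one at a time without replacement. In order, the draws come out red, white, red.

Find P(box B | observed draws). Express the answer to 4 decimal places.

Under each hypothesis, the probability of the observed sequence is: P(data | box A) = (5/6)(1/5)(4/4) = 1/6; P(data | box B) = (3/10)(7/9)(2/8) = 7/120.
Multiplying each by its prior: 3/7 · 1/6 = 1/14, 4/7 · 7/120 = 1/30; summing to 11/105.
Hence P(box B | data) = (1/30) / (11/105) = 7/22.

0.3182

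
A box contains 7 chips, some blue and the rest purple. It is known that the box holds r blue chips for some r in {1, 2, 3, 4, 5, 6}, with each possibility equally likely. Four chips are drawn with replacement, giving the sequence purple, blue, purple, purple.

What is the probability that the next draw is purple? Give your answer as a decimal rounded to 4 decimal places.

Compute the likelihood of the observed sequence for each case: P(data | r = 1) = (6/7)(1/7)(6/7)(6/7) = 0.089963; P(data | r = 2) = (5/7)(2/7)(5/7)(5/7) = 0.10412; P(data | r = 3) = (4/7)(3/7)(4/7)(4/7) = 0.079967; P(data | r = 4) = (3/7)(4/7)(3/7)(3/7) = 0.044981; P(data | r = 5) = (2/7)(5/7)(2/7)(2/7) = 0.01666; P(data | r = 6) = (1/7)(6/7)(1/7)(1/7) = 0.002499.
The prior-weighted likelihoods are 1/6 · 0.089963 = 0.014994, 1/6 · 0.10412 = 0.017354, 1/6 · 0.079967 = 0.013328, 1/6 · 0.044981 = 0.0074969, 1/6 · 0.01666 = 0.0027766, 1/6 · 0.002499 = 0.00041649; summing to 0.056365.
Dividing through by the total gives posterior P(r = 1 | data) = 0.26601, P(r = 2 | data) = 0.30788, P(r = 3 | data) = 0.23645, P(r = 4 | data) = 0.133, P(r = 5 | data) = 0.049261, P(r = 6 | data) = 0.0073892.
Averaging over the posterior, P(purple next | data) = (6/7)(0.26601) + (5/7)(0.30788) + (4/7)(0.23645) + (3/7)(0.133) + (2/7)(0.049261) + (1/7)(0.0073892) = 0.65517.

0.6552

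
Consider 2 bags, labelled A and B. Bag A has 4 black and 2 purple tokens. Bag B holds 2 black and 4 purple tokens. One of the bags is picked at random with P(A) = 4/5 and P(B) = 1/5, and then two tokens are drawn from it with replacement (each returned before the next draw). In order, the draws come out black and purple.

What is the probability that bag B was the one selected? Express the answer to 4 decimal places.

0.2000

The likelihood of the observed sequence under each hypothesis: P(data | bag A) = (4/6)(2/6) = 2/9; P(data | bag B) = (2/6)(4/6) = 2/9.
Multiplying each by its prior: 4/5 · 2/9 = 8/45, 1/5 · 2/9 = 2/45; these sum to 2/9.
By Bayes' rule, P(bag B | data) = (2/45) / (2/9) = 1/5.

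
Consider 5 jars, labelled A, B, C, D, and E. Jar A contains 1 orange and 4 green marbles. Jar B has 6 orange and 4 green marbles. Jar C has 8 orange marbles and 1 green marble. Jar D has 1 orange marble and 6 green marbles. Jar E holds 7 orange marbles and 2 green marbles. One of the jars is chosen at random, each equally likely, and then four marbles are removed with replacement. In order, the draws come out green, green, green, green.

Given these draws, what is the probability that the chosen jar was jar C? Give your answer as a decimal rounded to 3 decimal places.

Under each hypothesis, the probability of the observed sequence is: P(data | jar A) = (4/5)(4/5)(4/5)(4/5) = 0.4096; P(data | jar B) = (4/10)(4/10)(4/10)(4/10) = 0.0256; P(data | jar C) = (1/9)(1/9)(1/9)(1/9) = 0.00015242; P(data | jar D) = (6/7)(6/7)(6/7)(6/7) = 0.53978; P(data | jar E) = (2/9)(2/9)(2/9)(2/9) = 0.0024387.
The prior-weighted likelihoods are 1/5 · 0.4096 = 0.08192, 1/5 · 0.0256 = 0.00512, 1/5 · 0.00015242 = 3.0483e-05, 1/5 · 0.53978 = 0.10796, 1/5 · 0.0024387 = 0.00048773; these sum to 0.19551.
Therefore the posterior P(jar C | data) = (3.0483e-05) / (0.19551) = 0.00015591.

0.000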